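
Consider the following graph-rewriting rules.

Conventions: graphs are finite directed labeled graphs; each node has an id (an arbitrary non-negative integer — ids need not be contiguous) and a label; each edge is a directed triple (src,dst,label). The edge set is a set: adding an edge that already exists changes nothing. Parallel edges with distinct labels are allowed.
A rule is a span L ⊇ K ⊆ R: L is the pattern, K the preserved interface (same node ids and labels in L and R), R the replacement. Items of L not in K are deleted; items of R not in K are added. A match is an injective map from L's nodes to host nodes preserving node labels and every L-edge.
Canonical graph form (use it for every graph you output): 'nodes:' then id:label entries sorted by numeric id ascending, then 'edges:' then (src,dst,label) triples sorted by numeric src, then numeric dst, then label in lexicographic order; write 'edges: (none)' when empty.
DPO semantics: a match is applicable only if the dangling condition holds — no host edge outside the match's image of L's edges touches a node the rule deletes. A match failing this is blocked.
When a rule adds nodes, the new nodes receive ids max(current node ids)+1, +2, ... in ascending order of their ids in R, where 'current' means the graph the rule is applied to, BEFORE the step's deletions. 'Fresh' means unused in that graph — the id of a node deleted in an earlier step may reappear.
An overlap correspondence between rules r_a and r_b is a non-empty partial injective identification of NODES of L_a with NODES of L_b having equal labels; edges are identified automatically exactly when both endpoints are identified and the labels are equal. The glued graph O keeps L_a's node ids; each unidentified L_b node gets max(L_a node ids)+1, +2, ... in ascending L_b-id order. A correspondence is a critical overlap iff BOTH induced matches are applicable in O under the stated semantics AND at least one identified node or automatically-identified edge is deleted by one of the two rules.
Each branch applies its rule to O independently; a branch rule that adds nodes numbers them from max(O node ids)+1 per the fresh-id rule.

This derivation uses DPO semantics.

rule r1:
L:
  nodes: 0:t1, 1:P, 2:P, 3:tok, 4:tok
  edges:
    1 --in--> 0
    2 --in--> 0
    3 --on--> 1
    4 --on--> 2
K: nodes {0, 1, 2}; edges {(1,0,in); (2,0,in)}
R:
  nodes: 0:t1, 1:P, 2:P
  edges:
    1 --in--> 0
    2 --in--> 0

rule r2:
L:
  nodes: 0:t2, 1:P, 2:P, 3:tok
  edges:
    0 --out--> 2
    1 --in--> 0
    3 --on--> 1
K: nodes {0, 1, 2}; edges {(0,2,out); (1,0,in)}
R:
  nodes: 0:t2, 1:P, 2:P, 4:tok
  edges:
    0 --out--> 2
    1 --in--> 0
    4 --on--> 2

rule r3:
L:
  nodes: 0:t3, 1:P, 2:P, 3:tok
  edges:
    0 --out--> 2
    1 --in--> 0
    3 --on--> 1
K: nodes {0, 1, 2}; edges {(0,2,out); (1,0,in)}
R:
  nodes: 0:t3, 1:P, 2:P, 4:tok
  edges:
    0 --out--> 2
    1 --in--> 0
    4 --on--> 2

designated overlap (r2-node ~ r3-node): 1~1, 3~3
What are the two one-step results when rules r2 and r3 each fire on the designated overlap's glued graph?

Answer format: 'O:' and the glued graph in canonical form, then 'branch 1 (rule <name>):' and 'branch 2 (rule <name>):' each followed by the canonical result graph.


O:
nodes: 0:t2, 1:P, 2:P, 3:tok, 4:t3, 5:P
edges: (0,2,out); (1,0,in); (1,4,in); (3,1,on); (4,5,out)
branch 1 (rule r2):
nodes: 0:t2, 1:P, 2:P, 4:t3, 5:P, 6:tok
edges: (0,2,out); (1,0,in); (1,4,in); (4,5,out); (6,2,on)
branch 2 (rule r3):
nodes: 0:t2, 1:P, 2:P, 4:t3, 5:P, 6:tok
edges: (0,2,out); (1,0,in); (1,4,in); (4,5,out); (6,5,on)


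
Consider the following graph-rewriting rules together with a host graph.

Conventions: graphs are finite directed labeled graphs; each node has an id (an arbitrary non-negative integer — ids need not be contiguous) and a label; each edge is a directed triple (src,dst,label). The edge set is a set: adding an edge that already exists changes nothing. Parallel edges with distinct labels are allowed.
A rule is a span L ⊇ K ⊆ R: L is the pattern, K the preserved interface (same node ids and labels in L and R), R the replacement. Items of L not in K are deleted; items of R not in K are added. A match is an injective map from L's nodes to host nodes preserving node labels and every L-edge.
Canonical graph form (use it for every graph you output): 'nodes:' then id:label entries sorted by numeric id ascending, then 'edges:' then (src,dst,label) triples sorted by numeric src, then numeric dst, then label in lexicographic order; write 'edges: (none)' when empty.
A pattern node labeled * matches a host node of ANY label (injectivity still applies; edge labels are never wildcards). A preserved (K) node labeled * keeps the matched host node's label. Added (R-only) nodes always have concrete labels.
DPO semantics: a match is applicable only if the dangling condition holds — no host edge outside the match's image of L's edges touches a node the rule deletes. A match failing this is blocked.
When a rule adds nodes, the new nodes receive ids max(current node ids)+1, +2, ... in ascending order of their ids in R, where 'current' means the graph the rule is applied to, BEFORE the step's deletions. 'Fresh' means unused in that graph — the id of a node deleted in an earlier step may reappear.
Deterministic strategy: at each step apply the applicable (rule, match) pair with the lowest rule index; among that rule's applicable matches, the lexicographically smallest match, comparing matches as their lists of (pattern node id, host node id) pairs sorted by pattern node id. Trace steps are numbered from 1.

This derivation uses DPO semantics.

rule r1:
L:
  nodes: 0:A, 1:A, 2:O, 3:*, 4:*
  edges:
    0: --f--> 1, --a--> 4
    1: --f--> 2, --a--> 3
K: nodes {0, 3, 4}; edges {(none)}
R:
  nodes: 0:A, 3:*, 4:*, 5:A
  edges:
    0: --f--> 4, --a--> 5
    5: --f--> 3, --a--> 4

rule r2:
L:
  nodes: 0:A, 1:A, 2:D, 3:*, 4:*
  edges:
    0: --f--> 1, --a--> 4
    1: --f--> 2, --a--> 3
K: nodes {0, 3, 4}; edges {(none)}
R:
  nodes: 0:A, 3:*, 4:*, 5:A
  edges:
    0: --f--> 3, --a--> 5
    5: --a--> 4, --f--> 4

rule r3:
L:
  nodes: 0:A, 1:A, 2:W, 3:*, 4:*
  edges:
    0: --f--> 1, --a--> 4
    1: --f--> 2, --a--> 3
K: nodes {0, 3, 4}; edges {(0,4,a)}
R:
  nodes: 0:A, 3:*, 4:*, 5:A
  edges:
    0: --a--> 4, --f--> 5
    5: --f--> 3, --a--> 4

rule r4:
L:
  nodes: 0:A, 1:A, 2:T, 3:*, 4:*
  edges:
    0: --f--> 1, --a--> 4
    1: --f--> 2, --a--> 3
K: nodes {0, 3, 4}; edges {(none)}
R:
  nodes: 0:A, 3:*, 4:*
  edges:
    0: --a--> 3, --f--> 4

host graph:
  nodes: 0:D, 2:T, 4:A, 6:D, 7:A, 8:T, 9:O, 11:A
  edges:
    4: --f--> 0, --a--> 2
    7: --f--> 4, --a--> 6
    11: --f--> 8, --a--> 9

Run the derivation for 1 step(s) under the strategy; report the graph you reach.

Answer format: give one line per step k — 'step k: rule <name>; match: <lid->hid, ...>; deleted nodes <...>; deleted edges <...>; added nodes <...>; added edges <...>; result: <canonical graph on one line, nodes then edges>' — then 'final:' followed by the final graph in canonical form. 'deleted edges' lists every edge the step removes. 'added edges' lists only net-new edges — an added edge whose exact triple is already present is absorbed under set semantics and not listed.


step 1: rule r2; match: 0->7, 1->4, 2->0, 3->2, 4->6; deleted nodes 0, 4; deleted edges (4,0,f); (4,2,a); (7,4,f); (7,6,a); added nodes 12; added edges (7,2,f); (7,12,a); (12,6,a); (12,6,f); result: nodes: 2:T, 6:D, 7:A, 8:T, 9:O, 11:A, 12:A edges: (7,2,f); (7,12,a); (11,8,f); (11,9,a); (12,6,a); (12,6,f)
final:
nodes: 2:T, 6:D, 7:A, 8:T, 9:O, 11:A, 12:A
edges: (7,2,f); (7,12,a); (11,8,f); (11,9,a); (12,6,a); (12,6,f)


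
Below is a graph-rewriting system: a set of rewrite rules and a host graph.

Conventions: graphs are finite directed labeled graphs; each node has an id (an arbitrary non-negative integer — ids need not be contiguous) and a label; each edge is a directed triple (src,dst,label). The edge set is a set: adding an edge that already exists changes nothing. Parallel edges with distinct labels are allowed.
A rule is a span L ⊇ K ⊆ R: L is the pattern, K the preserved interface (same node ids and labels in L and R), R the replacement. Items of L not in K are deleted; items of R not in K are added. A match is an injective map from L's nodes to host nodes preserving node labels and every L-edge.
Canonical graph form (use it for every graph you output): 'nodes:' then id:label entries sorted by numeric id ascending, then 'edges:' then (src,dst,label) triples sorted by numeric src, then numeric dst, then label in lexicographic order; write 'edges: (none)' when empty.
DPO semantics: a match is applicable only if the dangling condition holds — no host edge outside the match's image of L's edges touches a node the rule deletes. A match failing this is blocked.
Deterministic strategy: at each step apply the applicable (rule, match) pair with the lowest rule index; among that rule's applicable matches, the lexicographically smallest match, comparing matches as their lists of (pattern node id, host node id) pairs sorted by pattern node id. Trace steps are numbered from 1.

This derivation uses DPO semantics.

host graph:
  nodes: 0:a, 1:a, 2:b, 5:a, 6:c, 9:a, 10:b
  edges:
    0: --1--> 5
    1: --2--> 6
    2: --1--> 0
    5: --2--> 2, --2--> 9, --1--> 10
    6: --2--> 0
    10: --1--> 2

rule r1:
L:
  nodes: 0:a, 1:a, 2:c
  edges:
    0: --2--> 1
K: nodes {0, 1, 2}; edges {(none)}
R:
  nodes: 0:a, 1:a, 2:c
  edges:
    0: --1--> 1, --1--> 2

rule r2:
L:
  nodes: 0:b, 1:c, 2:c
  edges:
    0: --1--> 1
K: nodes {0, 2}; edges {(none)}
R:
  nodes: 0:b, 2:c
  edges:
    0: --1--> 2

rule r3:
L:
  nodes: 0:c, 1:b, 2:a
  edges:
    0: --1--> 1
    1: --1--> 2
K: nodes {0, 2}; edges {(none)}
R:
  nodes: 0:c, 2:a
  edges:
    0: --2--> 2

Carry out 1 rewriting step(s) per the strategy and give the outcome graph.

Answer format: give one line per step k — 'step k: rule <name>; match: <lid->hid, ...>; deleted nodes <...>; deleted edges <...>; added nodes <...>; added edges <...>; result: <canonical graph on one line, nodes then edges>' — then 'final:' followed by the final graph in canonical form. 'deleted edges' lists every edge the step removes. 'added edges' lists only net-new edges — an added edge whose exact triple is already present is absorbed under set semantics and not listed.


step 1: rule r1; match: 0->5, 1->9, 2->6; deleted nodes (none); deleted edges (5,9,2); added nodes (none); added edges (5,6,1); (5,9,1); result: nodes: 0:a, 1:a, 2:b, 5:a, 6:c, 9:a, 10:b edges: (0,5,1); (1,6,2); (2,0,1); (5,2,2); (5,6,1); (5,9,1); (5,10,1); (6,0,2); (10,2,1)
final:
nodes: 0:a, 1:a, 2:b, 5:a, 6:c, 9:a, 10:b
edges: (0,5,1); (1,6,2); (2,0,1); (5,2,2); (5,6,1); (5,9,1); (5,10,1); (6,0,2); (10,2,1)


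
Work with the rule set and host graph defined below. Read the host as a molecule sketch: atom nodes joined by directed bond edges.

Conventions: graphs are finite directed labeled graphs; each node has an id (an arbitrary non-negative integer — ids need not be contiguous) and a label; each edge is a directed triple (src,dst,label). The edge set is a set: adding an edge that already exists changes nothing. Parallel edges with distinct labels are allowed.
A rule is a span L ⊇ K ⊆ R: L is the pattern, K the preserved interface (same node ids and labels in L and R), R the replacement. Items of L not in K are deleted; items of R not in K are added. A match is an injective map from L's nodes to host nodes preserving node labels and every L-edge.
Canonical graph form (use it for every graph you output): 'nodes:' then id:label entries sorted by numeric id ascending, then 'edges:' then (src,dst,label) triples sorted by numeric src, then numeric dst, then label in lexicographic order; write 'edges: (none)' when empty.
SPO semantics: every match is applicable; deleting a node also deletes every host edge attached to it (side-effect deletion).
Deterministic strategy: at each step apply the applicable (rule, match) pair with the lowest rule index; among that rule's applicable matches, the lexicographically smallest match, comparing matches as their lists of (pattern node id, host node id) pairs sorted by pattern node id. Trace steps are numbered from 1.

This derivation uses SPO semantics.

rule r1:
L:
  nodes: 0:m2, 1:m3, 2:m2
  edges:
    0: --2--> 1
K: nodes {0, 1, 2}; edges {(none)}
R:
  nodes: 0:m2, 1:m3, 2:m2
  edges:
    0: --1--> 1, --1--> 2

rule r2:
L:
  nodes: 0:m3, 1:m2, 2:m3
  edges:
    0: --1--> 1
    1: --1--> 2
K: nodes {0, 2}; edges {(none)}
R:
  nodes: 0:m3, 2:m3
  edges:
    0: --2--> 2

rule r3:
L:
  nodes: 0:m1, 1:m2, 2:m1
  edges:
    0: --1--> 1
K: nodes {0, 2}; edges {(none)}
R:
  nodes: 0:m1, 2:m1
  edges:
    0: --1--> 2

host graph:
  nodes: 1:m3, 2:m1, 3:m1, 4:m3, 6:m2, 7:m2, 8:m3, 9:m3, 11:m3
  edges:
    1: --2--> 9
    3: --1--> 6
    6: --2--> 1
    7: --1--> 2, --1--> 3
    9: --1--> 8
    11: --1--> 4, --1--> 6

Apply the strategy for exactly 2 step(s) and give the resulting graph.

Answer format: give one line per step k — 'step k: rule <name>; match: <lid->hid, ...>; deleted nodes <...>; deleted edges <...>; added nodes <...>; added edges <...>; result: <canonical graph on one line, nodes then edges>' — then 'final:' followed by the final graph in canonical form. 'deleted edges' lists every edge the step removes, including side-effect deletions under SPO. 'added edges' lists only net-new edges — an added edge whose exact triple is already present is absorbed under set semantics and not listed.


step 1: rule r1; match: 0->6, 1->1, 2->7; deleted nodes (none); deleted edges (6,1,2); added nodes (none); added edges (6,1,1); (6,7,1); result: nodes: 1:m3, 2:m1, 3:m1, 4:m3, 6:m2, 7:m2, 8:m3, 9:m3, 11:m3 edges: (1,9,2); (3,6,1); (6,1,1); (6,7,1); (7,2,1); (7,3,1); (9,8,1); (11,4,1); (11,6,1)
step 2: rule r2; match: 0->11, 1->6, 2->1; deleted nodes 6; deleted edges (3,6,1); (6,1,1); (6,7,1); (11,6,1); added nodes (none); added edges (11,1,2); result: nodes: 1:m3, 2:m1, 3:m1, 4:m3, 7:m2, 8:m3, 9:m3, 11:m3 edges: (1,9,2); (7,2,1); (7,3,1); (9,8,1); (11,1,2); (11,4,1)
final:
nodes: 1:m3, 2:m1, 3:m1, 4:m3, 7:m2, 8:m3, 9:m3, 11:m3
edges: (1,9,2); (7,2,1); (7,3,1); (9,8,1); (11,1,2); (11,4,1)


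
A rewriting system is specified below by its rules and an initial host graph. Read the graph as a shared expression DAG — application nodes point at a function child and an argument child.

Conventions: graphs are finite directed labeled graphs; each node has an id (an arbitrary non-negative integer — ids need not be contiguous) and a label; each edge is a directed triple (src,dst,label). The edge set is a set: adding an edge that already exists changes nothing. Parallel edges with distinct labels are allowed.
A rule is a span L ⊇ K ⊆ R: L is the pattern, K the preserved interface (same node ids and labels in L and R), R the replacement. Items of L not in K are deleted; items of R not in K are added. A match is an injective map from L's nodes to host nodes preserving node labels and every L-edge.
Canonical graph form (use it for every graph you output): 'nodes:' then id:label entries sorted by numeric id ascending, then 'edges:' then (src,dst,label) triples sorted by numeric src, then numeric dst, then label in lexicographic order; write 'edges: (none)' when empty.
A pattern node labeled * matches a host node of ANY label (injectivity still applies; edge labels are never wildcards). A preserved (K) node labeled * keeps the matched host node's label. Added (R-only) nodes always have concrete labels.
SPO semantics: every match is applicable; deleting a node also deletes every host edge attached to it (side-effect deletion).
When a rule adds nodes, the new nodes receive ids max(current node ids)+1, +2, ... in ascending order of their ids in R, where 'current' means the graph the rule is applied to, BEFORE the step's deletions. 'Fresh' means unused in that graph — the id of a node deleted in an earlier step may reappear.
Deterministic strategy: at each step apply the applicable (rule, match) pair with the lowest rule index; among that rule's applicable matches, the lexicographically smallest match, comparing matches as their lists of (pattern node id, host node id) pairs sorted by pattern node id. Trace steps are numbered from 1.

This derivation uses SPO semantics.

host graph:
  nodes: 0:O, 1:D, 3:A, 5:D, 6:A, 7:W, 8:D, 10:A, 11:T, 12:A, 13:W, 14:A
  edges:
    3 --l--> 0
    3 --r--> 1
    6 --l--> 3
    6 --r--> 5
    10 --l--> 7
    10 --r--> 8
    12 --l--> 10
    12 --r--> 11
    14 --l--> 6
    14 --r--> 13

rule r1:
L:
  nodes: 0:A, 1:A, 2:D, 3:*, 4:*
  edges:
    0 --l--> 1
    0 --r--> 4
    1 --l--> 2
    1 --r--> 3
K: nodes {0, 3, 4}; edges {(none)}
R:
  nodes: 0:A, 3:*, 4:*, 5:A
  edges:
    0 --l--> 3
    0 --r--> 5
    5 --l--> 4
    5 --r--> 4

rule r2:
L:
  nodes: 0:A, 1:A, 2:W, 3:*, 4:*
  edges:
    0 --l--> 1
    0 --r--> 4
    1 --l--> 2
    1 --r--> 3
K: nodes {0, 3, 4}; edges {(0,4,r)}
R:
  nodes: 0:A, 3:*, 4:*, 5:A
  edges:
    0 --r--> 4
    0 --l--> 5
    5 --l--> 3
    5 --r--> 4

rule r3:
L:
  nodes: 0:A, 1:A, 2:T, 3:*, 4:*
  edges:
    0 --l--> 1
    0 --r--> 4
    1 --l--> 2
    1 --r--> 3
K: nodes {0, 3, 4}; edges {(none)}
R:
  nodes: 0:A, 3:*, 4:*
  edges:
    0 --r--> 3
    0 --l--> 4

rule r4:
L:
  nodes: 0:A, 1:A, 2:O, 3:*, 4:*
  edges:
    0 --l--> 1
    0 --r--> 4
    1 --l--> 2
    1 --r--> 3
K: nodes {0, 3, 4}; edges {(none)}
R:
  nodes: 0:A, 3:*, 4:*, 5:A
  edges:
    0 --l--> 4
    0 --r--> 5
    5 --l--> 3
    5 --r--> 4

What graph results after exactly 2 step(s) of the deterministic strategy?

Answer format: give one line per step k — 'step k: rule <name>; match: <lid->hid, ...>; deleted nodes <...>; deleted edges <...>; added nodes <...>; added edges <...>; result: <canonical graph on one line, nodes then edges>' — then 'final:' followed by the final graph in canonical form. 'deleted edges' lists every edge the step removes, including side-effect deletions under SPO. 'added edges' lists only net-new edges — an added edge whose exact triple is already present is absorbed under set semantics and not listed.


step 1: rule r2; match: 0->12, 1->10, 2->7, 3->8, 4->11; deleted nodes 7, 10; deleted edges (10,7,l); (10,8,r); (12,10,l); added nodes 15; added edges (12,15,l); (15,8,l); (15,11,r); result: nodes: 0:O, 1:D, 3:A, 5:D, 6:A, 8:D, 11:T, 12:A, 13:W, 14:A, 15:A edges: (3,0,l); (3,1,r); (6,3,l); (6,5,r); (12,11,r); (12,15,l); (14,6,l); (14,13,r); (15,8,l); (15,11,r)
step 2: rule r4; match: 0->6, 1->3, 2->0, 3->1, 4->5; deleted nodes 0, 3; deleted edges (3,0,l); (3,1,r); (6,3,l); (6,5,r); added nodes 16; added edges (6,5,l); (6,16,r); (16,1,l); (16,5,r); result: nodes: 1:D, 5:D, 6:A, 8:D, 11:T, 12:A, 13:W, 14:A, 15:A, 16:A edges: (6,5,l); (6,16,r); (12,11,r); (12,15,l); (14,6,l); (14,13,r); (15,8,l); (15,11,r); (16,1,l); (16,5,r)
final:
nodes: 1:D, 5:D, 6:A, 8:D, 11:T, 12:A, 13:W, 14:A, 15:A, 16:A
edges: (6,5,l); (6,16,r); (12,11,r); (12,15,l); (14,6,l); (14,13,r); (15,8,l); (15,11,r); (16,1,l); (16,5,r)


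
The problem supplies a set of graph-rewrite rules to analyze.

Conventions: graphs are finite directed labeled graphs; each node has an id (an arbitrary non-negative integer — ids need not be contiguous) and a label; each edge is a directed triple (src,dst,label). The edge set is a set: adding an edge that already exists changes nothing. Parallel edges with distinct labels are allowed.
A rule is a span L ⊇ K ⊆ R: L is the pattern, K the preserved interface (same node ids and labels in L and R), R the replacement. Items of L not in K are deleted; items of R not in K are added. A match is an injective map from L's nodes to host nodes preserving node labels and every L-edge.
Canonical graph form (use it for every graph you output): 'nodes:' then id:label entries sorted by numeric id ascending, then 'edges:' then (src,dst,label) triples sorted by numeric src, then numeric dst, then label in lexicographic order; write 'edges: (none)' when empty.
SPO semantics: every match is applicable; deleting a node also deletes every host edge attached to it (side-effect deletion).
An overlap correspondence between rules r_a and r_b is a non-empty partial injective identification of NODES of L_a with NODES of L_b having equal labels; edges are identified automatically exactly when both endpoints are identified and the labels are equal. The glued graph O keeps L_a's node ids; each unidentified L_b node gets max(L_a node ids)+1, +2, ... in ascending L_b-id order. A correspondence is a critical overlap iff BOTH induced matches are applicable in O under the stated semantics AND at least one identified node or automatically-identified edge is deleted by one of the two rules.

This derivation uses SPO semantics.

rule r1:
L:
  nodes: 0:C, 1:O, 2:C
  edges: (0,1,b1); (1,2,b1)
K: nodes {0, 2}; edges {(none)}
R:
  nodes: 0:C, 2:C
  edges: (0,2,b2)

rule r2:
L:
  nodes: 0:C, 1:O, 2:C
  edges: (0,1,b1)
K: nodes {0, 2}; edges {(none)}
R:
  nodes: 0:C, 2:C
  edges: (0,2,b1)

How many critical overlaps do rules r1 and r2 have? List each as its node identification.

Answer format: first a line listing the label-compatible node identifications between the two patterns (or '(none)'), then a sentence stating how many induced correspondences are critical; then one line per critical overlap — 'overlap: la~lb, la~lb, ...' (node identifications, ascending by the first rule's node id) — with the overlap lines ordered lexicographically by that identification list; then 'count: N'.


label-compatible node identifications between L(r1) and L(r2): 0~0, 0~2, 1~1, 2~0, 2~2
7 of the induced correspondences are critical overlaps of r1 and r2.
overlap: 0~0, 1~1
overlap: 0~0, 1~1, 2~2
overlap: 0~2, 1~1
overlap: 0~2, 1~1, 2~0
overlap: 1~1
overlap: 1~1, 2~0
overlap: 1~1, 2~2
count: 7


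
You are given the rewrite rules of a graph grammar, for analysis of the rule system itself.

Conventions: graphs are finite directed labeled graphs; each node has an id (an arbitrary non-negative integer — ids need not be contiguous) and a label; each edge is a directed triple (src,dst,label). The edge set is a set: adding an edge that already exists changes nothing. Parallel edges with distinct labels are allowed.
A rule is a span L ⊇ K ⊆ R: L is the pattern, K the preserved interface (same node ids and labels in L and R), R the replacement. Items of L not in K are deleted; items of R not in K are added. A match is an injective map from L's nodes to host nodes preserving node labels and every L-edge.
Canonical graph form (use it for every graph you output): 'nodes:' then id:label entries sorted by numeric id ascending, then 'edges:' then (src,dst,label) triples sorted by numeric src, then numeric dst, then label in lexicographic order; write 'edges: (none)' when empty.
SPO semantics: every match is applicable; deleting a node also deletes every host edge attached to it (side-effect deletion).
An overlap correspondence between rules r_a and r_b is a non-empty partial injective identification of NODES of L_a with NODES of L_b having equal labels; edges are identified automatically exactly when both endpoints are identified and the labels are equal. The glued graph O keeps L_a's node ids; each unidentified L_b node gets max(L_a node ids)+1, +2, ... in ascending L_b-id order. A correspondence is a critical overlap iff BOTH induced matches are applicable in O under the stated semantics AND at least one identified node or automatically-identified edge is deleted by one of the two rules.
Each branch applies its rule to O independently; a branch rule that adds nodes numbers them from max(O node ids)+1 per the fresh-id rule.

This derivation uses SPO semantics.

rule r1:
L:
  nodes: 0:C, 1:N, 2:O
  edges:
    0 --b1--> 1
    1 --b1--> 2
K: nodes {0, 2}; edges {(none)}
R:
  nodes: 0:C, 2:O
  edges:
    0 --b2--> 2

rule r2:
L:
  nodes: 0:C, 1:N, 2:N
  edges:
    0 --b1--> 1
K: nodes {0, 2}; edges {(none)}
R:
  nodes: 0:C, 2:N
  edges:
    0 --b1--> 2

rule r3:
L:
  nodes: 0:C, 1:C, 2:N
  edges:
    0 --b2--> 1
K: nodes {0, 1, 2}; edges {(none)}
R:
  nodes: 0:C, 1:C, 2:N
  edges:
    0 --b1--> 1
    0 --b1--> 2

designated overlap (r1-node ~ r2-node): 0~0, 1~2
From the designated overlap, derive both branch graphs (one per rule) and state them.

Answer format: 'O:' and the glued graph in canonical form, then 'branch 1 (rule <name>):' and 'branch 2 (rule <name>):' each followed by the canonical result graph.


O:
nodes: 0:C, 1:N, 2:O, 3:N
edges: (0,1,b1); (0,3,b1); (1,2,b1)
branch 1 (rule r1):
nodes: 0:C, 2:O, 3:N
edges: (0,2,b2); (0,3,b1)
branch 2 (rule r2):
nodes: 0:C, 1:N, 2:O
edges: (0,1,b1); (1,2,b1)


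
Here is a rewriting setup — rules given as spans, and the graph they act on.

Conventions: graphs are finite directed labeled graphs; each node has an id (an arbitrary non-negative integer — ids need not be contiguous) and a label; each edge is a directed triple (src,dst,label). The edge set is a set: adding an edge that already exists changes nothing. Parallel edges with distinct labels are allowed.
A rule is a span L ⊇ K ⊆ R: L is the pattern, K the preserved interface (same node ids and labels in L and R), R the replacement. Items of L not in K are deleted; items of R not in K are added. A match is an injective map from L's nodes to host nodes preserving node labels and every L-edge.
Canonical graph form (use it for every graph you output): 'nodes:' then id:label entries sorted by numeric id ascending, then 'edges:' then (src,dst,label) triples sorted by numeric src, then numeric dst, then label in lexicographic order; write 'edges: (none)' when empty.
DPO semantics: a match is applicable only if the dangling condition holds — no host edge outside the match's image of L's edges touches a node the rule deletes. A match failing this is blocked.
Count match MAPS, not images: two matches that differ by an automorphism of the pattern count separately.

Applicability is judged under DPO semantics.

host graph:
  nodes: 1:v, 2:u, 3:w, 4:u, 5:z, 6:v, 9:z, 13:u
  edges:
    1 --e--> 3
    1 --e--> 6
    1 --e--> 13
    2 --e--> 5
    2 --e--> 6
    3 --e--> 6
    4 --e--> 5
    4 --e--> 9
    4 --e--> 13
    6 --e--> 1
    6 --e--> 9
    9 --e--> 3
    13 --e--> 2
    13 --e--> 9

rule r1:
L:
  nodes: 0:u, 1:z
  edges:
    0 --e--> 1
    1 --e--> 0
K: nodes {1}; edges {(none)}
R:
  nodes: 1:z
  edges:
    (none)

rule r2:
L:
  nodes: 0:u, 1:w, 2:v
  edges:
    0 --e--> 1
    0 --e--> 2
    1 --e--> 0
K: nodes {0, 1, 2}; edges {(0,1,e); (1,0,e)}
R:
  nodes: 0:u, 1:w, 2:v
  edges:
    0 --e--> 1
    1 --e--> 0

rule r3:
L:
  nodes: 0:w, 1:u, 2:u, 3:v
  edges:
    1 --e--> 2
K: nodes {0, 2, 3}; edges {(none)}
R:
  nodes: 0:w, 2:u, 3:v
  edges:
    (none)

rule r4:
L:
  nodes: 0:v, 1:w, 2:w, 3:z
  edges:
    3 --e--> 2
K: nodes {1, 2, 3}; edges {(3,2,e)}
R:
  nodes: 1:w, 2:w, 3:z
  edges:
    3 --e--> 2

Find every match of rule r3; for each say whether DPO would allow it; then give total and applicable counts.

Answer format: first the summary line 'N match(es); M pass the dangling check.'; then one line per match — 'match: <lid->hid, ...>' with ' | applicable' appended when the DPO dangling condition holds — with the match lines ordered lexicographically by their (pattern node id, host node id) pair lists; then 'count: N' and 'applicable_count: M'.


4 match(es); 0 pass the dangling check.
match: 0->3, 1->4, 2->13, 3->1
match: 0->3, 1->4, 2->13, 3->6
match: 0->3, 1->13, 2->2, 3->1
match: 0->3, 1->13, 2->2, 3->6
count: 4
applicable_count: 0


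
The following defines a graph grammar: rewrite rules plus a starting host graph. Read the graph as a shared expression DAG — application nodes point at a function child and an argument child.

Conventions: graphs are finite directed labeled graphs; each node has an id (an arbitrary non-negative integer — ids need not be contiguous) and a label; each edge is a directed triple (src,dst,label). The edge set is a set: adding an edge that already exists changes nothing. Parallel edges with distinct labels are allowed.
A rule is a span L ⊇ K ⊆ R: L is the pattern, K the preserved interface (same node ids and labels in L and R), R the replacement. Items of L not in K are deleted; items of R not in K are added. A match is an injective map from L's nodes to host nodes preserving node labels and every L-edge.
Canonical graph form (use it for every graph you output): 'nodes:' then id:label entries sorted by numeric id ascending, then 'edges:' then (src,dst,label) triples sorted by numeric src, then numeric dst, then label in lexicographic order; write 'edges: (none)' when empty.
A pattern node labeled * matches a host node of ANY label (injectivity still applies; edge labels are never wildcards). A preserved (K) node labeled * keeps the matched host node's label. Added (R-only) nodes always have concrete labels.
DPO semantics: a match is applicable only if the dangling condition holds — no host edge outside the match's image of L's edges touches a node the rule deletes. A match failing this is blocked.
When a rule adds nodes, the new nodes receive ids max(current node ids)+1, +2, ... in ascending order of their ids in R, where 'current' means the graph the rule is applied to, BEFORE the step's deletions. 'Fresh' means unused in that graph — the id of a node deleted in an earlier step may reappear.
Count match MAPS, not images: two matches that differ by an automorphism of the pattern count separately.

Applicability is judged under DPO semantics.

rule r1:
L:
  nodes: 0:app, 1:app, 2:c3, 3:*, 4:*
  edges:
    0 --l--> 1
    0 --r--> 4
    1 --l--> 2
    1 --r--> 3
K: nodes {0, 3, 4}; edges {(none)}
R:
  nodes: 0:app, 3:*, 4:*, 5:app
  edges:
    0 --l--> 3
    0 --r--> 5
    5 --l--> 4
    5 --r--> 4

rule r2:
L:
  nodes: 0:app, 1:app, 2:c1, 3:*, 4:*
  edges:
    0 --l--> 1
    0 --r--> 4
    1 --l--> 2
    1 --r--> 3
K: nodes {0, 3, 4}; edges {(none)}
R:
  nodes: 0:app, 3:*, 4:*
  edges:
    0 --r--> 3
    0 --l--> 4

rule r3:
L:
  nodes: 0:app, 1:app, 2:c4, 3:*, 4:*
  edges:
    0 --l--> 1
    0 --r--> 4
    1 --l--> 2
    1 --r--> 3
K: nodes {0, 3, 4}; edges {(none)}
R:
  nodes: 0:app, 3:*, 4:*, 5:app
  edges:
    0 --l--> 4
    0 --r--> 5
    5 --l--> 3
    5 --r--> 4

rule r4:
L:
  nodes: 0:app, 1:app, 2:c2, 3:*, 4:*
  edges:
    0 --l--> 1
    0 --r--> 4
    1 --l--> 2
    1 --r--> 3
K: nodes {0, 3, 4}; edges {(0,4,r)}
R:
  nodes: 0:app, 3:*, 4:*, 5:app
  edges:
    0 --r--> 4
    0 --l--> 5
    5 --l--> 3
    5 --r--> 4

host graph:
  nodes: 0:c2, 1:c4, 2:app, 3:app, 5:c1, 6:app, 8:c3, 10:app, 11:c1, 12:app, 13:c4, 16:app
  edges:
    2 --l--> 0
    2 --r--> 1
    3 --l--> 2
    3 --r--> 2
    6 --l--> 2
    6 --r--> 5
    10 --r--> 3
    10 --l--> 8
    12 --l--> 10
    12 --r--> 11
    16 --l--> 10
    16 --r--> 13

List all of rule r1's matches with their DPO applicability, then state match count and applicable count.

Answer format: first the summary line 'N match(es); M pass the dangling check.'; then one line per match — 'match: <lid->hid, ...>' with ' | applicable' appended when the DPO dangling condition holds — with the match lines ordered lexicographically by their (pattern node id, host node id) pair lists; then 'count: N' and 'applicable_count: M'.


2 match(es); 0 pass the dangling check.
match: 0->12, 1->10, 2->8, 3->3, 4->11
match: 0->16, 1->10, 2->8, 3->3, 4->13
count: 2
applicable_count: 0


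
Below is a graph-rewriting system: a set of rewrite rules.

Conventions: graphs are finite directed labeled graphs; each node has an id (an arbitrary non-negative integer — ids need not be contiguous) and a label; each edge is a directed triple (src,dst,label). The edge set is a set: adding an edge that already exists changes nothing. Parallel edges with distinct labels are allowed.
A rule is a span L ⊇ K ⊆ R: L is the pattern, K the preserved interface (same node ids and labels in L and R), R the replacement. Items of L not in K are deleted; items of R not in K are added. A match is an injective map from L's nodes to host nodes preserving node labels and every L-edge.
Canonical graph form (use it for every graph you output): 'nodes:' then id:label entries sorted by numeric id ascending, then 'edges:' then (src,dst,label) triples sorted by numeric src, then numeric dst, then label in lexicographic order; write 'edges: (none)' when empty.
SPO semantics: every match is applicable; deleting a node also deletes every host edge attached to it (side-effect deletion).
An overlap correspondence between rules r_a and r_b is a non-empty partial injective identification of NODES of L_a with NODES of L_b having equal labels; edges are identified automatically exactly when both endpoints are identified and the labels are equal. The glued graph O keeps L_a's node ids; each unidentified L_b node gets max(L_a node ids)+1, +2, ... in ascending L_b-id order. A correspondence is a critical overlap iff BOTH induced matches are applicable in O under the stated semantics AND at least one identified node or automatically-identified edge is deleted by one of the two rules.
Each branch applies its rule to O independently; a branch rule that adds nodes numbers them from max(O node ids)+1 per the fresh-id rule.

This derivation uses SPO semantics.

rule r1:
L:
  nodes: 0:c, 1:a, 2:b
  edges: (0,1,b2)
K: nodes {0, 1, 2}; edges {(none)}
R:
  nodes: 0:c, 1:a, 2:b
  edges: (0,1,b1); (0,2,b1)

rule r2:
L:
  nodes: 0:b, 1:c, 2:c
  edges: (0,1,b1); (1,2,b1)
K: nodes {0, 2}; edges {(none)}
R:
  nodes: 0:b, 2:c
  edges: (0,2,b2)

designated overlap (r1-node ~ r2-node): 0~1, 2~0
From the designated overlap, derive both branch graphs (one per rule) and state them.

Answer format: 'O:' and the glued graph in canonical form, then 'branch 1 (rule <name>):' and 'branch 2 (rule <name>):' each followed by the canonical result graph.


O:
nodes: 0:c, 1:a, 2:b, 3:c
edges: (0,1,b2); (0,3,b1); (2,0,b1)
branch 1 (rule r1):
nodes: 0:c, 1:a, 2:b, 3:c
edges: (0,1,b1); (0,2,b1); (0,3,b1); (2,0,b1)
branch 2 (rule r2):
nodes: 1:a, 2:b, 3:c
edges: (2,3,b2)


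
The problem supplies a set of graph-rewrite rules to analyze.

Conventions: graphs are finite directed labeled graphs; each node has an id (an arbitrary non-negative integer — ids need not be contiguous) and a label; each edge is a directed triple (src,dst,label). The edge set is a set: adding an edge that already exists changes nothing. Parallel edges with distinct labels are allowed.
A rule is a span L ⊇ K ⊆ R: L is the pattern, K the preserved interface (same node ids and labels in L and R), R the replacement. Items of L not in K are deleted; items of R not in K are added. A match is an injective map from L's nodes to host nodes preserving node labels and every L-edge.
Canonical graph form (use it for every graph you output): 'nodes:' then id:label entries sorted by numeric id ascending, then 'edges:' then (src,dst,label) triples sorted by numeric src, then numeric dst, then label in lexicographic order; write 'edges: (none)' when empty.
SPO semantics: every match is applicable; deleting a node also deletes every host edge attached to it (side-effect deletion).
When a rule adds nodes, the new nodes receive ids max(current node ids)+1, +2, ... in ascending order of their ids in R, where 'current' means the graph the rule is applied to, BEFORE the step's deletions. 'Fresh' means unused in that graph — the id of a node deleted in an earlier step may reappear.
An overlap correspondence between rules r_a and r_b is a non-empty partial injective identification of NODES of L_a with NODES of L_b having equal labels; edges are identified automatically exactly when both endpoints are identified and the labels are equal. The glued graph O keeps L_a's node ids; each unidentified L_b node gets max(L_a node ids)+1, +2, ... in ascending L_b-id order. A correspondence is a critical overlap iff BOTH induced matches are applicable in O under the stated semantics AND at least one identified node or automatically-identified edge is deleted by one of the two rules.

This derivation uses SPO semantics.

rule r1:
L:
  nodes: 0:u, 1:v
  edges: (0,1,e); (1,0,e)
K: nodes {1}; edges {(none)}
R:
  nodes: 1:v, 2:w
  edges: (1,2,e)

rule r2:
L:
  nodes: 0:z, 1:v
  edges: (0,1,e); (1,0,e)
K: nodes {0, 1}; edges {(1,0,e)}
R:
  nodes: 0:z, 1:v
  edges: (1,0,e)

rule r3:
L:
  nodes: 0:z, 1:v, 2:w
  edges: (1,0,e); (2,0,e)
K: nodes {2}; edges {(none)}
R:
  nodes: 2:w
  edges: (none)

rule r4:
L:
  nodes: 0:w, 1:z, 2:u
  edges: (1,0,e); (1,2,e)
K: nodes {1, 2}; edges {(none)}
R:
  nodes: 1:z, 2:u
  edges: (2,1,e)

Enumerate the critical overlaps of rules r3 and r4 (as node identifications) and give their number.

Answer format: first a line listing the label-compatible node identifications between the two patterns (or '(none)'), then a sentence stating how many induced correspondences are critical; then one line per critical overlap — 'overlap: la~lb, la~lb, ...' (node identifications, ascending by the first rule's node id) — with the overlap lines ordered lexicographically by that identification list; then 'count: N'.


label-compatible node identifications between L(r3) and L(r4): 0~1, 2~0
3 of the induced correspondences are critical overlaps of r3 and r4.
overlap: 0~1
overlap: 0~1, 2~0
overlap: 2~0
count: 3


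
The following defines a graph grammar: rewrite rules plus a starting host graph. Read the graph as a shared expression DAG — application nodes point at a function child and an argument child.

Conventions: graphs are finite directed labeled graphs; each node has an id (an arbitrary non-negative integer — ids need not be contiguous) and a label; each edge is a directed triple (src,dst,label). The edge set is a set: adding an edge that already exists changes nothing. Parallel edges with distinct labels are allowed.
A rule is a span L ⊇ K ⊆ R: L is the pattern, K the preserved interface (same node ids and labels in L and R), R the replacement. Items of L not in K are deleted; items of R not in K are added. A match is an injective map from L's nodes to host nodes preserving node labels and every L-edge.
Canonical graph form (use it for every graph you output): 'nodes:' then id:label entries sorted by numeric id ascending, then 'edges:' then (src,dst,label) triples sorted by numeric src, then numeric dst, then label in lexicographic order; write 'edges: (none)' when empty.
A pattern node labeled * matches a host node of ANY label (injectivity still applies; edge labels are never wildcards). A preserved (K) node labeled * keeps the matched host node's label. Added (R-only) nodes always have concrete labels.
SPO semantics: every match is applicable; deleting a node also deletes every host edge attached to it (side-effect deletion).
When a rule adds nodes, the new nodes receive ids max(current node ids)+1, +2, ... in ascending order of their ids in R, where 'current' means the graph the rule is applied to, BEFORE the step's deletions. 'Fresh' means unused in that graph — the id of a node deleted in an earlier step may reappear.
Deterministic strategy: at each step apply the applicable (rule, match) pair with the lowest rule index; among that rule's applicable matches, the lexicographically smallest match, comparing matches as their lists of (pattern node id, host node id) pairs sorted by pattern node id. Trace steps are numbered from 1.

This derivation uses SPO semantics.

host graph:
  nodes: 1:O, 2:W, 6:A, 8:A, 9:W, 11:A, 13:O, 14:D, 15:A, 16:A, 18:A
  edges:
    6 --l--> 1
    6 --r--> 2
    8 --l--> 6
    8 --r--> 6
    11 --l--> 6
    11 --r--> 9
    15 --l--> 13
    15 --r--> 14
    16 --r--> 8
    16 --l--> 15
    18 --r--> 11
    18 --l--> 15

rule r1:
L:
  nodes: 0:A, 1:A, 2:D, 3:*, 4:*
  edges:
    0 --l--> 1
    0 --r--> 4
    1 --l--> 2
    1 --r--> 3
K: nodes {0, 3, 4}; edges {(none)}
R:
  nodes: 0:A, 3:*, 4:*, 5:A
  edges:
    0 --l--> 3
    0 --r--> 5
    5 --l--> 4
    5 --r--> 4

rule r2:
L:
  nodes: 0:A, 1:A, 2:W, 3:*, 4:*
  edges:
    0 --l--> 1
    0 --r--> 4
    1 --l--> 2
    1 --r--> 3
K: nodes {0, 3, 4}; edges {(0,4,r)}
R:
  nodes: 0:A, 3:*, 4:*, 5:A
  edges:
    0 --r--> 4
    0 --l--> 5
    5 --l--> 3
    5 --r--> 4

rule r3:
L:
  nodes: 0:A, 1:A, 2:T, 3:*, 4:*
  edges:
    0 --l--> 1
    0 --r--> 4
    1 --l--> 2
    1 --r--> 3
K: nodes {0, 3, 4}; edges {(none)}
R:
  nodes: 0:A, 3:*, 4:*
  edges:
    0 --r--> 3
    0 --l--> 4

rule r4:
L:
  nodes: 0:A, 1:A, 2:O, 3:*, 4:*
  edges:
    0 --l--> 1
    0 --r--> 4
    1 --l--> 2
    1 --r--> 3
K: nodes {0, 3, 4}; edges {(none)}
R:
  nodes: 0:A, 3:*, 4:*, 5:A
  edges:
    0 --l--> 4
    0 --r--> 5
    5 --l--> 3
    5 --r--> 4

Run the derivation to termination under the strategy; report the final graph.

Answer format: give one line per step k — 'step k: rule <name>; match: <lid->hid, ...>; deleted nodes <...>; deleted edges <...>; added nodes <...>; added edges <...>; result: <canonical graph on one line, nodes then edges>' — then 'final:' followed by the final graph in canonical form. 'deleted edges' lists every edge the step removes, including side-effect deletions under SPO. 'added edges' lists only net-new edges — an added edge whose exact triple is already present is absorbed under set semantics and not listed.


step 1: rule r4; match: 0->11, 1->6, 2->1, 3->2, 4->9; deleted nodes 1, 6; deleted edges (6,1,l); (6,2,r); (8,6,l); (8,6,r); (11,6,l); (11,9,r); added nodes 19; added edges (11,9,l); (11,19,r); (19,2,l); (19,9,r); result: nodes: 2:W, 8:A, 9:W, 11:A, 13:O, 14:D, 15:A, 16:A, 18:A, 19:A edges: (11,9,l); (11,19,r); (15,13,l); (15,14,r); (16,8,r); (16,15,l); (18,11,r); (18,15,l); (19,2,l); (19,9,r)
step 2: rule r4; match: 0->16, 1->15, 2->13, 3->14, 4->8; deleted nodes 13, 15; deleted edges (15,13,l); (15,14,r); (16,8,r); (16,15,l); (18,15,l); added nodes 20; added edges (16,8,l); (16,20,r); (20,8,r); (20,14,l); result: nodes: 2:W, 8:A, 9:W, 11:A, 14:D, 16:A, 18:A, 19:A, 20:A edges: (11,9,l); (11,19,r); (16,8,l); (16,20,r); (18,11,r); (19,2,l); (19,9,r); (20,8,r); (20,14,l)
final:
nodes: 2:W, 8:A, 9:W, 11:A, 14:D, 16:A, 18:A, 19:A, 20:A
edges: (11,9,l); (11,19,r); (16,8,l); (16,20,r); (18,11,r); (19,2,l); (19,9,r); (20,8,r); (20,14,l)
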